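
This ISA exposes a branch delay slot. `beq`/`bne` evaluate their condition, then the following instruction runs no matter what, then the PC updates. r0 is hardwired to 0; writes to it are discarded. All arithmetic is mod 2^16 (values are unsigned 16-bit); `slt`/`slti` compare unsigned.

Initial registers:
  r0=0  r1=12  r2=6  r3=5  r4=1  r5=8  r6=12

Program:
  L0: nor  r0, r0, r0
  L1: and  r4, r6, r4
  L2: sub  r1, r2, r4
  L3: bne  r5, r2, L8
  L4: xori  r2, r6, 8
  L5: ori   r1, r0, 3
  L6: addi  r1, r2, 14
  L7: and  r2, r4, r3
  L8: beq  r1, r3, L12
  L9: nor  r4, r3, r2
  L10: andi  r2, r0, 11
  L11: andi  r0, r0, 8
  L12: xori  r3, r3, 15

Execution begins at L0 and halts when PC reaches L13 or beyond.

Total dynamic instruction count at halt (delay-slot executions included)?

PC=0  nor  r0, r0, r0        | r0=0 r1=12 r2=6 r3=5 r4=1 r5=8 r6=12
PC=1  and  r4, r6, r4        | r0=0 r1=12 r2=6 r3=5 r4=0 r5=8 r6=12
PC=2  sub  r1, r2, r4        | r0=0 r1=6 r2=6 r3=5 r4=0 r5=8 r6=12
PC=3  bne  r5, r2, L8        | r0=0 r1=6 r2=6 r3=5 r4=0 r5=8 r6=12  [TAKEN]
PC=4  xori  r2, r6, 8        | r0=0 r1=6 r2=4 r3=5 r4=0 r5=8 r6=12
PC=8  beq  r1, r3, L12       | r0=0 r1=6 r2=4 r3=5 r4=0 r5=8 r6=12  [not taken]
PC=9  nor  r4, r3, r2        | r0=0 r1=6 r2=4 r3=5 r4=65530 r5=8 r6=12
PC=10 andi  r2, r0, 11       | r0=0 r1=6 r2=0 r3=5 r4=65530 r5=8 r6=12
PC=11 andi  r0, r0, 8        | r0=0 r1=6 r2=0 r3=5 r4=65530 r5=8 r6=12
PC=12 xori  r3, r3, 15       | r0=0 r1=6 r2=0 r3=10 r4=65530 r5=8 r6=12

10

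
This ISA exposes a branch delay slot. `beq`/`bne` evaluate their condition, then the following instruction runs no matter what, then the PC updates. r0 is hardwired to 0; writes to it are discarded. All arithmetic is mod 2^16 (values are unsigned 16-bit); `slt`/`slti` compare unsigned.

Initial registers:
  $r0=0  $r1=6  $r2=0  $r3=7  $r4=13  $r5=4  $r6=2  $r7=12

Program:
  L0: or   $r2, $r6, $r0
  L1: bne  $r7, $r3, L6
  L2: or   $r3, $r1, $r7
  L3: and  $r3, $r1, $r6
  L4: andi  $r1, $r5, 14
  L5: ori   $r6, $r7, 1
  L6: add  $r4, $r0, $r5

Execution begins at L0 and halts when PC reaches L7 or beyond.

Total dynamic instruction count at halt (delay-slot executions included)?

  step pc=0: or   $r2, $r6, $r0  regs=(0,6,2,7,13,4,2,12)
  step pc=1: bne  $r7, $r3, L6  cond=T  regs=(0,6,2,7,13,4,2,12)
  step pc=2: or   $r3, $r1, $r7  regs=(0,6,2,14,13,4,2,12)
  step pc=6: add  $r4, $r0, $r5  regs=(0,6,2,14,4,4,2,12)

4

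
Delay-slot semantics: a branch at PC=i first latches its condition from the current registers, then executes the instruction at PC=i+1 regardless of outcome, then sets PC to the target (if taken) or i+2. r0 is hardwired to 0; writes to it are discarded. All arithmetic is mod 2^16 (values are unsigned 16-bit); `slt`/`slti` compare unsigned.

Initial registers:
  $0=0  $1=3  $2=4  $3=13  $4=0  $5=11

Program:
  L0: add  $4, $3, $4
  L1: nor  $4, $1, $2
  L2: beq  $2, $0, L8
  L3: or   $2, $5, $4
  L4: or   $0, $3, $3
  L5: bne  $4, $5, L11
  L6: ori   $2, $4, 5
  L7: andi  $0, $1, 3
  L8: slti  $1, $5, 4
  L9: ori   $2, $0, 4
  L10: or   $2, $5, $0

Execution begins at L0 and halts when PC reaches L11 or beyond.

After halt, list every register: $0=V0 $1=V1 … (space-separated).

$0=0 $1=3 $2=65533 $3=13 $4=65528 $5=11

#0 add  $4, $3, $4 ; 0/3/4/13/13/11
#1 nor  $4, $1, $2 ; 0/3/4/13/65528/11
#2 beq  $2, $0, L8 ; 0/3/4/13/65528/11 ; →fallthru
#3 or   $2, $5, $4 ; 0/3/65531/13/65528/11
#4 or   $0, $3, $3 ; 0/3/65531/13/65528/11
#5 bne  $4, $5, L11 ; 0/3/65531/13/65528/11 ; →target
#6 ori   $2, $4, 5 ; 0/3/65533/13/65528/11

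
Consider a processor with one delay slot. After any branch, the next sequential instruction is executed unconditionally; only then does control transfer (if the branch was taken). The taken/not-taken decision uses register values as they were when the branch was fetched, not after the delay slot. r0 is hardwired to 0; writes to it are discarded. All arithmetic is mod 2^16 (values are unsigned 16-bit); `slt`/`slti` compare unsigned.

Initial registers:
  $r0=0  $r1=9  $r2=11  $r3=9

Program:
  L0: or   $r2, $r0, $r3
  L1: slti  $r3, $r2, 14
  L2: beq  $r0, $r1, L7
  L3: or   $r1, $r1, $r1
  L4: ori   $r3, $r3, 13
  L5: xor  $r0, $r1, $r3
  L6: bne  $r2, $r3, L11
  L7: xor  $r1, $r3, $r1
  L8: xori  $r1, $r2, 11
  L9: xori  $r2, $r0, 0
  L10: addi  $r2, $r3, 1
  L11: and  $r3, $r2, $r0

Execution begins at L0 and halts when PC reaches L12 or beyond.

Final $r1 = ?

4

PC=0  or   $r2, $r0, $r3     | $r0=0 $r1=9 $r2=9 $r3=9
PC=1  slti  $r3, $r2, 14     | $r0=0 $r1=9 $r2=9 $r3=1
PC=2  beq  $r0, $r1, L7      | $r0=0 $r1=9 $r2=9 $r3=1  [not taken]
PC=3  or   $r1, $r1, $r1     | $r0=0 $r1=9 $r2=9 $r3=1
PC=4  ori   $r3, $r3, 13     | $r0=0 $r1=9 $r2=9 $r3=13
PC=5  xor  $r0, $r1, $r3     | $r0=0 $r1=9 $r2=9 $r3=13
PC=6  bne  $r2, $r3, L11     | $r0=0 $r1=9 $r2=9 $r3=13  [TAKEN]
PC=7  xor  $r1, $r3, $r1     | $r0=0 $r1=4 $r2=9 $r3=13
PC=11 and  $r3, $r2, $r0     | $r0=0 $r1=4 $r2=9 $r3=0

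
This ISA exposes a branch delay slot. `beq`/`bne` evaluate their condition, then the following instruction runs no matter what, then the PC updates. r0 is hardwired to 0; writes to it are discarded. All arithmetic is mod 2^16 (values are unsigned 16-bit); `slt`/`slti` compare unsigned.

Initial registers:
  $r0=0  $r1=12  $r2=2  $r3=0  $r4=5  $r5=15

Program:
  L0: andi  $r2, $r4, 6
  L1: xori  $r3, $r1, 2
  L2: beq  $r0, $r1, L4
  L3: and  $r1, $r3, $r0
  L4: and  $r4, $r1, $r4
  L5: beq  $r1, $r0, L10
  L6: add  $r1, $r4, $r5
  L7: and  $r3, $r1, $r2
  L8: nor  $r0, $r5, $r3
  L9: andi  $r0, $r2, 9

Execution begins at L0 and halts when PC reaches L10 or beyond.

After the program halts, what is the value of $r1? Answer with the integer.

#0 andi  $r2, $r4, 6 ; 0/12/4/0/5/15
#1 xori  $r3, $r1, 2 ; 0/12/4/14/5/15
#2 beq  $r0, $r1, L4 ; 0/12/4/14/5/15 ; →fallthru
#3 and  $r1, $r3, $r0 ; 0/0/4/14/5/15
#4 and  $r4, $r1, $r4 ; 0/0/4/14/0/15
#5 beq  $r1, $r0, L10 ; 0/0/4/14/0/15 ; →target
#6 add  $r1, $r4, $r5 ; 0/15/4/14/0/15

15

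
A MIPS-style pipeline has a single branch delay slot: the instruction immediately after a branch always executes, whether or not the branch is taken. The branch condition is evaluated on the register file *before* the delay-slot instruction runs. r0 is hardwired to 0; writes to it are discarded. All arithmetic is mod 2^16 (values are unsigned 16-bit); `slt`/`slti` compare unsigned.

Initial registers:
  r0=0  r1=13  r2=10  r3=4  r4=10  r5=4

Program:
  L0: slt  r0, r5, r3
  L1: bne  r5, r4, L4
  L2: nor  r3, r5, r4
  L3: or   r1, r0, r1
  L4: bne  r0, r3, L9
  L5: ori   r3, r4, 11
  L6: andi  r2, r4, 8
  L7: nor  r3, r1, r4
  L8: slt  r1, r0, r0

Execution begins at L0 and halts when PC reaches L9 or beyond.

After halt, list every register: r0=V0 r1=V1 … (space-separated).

[0] slt  r0, r5, r3  →  {r0:0, r1:13, r2:10, r3:4, r4:10, r5:4}
[1] bne  r5, r4, L4  →  {r0:0, r1:13, r2:10, r3:4, r4:10, r5:4}  ⟨branch taken⟩
[2] nor  r3, r5, r4  →  {r0:0, r1:13, r2:10, r3:65521, r4:10, r5:4}
[4] bne  r0, r3, L9  →  {r0:0, r1:13, r2:10, r3:65521, r4:10, r5:4}  ⟨branch taken⟩
[5] ori   r3, r4, 11  →  {r0:0, r1:13, r2:10, r3:11, r4:10, r5:4}

r0=0 r1=13 r2=10 r3=11 r4=10 r5=4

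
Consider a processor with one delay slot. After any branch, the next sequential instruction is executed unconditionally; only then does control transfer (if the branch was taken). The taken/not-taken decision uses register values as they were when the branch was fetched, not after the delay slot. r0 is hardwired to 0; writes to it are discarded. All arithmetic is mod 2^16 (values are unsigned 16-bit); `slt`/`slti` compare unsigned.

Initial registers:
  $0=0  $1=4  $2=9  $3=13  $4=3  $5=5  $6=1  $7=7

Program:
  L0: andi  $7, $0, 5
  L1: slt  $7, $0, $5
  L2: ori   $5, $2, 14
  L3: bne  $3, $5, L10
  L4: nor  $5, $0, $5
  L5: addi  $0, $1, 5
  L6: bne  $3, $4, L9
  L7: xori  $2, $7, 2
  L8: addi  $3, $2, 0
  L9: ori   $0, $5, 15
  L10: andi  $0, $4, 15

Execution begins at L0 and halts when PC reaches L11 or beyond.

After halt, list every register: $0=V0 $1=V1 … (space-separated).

$0=0 $1=4 $2=9 $3=13 $4=3 $5=65520 $6=1 $7=1

  step pc=0: andi  $7, $0, 5  regs=(0,4,9,13,3,5,1,0)
  step pc=1: slt  $7, $0, $5  regs=(0,4,9,13,3,5,1,1)
  step pc=2: ori   $5, $2, 14  regs=(0,4,9,13,3,15,1,1)
  step pc=3: bne  $3, $5, L10  cond=T  regs=(0,4,9,13,3,15,1,1)
  step pc=4: nor  $5, $0, $5  regs=(0,4,9,13,3,65520,1,1)
  step pc=10: andi  $0, $4, 15  regs=(0,4,9,13,3,65520,1,1)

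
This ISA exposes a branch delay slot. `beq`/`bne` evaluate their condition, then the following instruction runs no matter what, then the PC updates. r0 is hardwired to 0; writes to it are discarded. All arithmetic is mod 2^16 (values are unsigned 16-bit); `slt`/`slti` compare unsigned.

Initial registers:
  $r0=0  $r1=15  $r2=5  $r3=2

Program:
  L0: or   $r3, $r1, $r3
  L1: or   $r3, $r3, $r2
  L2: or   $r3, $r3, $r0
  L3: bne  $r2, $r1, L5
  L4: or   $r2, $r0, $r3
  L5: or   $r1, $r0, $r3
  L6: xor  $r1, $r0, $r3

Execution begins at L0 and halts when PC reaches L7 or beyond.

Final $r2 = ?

15

#0 or   $r3, $r1, $r3 ; 0/15/5/15
#1 or   $r3, $r3, $r2 ; 0/15/5/15
#2 or   $r3, $r3, $r0 ; 0/15/5/15
#3 bne  $r2, $r1, L5 ; 0/15/5/15 ; →target
#4 or   $r2, $r0, $r3 ; 0/15/15/15
#5 or   $r1, $r0, $r3 ; 0/15/15/15
#6 xor  $r1, $r0, $r3 ; 0/15/15/15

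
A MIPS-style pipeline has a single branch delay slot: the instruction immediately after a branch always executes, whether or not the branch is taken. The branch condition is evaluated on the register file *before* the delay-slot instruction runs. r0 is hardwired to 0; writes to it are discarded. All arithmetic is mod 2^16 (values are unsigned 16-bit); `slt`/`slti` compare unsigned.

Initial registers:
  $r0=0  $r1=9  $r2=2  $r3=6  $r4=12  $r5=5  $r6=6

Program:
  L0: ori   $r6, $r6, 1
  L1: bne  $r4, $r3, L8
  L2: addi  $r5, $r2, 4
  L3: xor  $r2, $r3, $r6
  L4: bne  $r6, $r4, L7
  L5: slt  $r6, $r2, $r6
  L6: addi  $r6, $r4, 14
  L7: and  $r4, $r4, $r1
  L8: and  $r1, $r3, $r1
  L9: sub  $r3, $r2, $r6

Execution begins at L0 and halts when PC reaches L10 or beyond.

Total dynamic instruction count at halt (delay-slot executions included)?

#0 ori   $r6, $r6, 1 ; 0/9/2/6/12/5/7
#1 bne  $r4, $r3, L8 ; 0/9/2/6/12/5/7 ; →target
#2 addi  $r5, $r2, 4 ; 0/9/2/6/12/6/7
#8 and  $r1, $r3, $r1 ; 0/0/2/6/12/6/7
#9 sub  $r3, $r2, $r6 ; 0/0/2/65531/12/6/7

5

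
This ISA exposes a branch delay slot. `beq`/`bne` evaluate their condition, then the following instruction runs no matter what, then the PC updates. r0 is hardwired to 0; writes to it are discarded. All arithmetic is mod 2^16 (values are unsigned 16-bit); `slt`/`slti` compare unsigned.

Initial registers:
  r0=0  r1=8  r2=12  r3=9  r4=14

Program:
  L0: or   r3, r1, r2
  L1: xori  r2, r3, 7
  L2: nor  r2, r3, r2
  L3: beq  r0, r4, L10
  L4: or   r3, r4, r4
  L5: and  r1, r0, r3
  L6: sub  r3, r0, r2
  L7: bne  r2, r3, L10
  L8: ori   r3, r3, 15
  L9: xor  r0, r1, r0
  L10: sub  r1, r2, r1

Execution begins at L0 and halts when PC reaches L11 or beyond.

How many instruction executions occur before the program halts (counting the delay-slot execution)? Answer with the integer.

  step pc=0: or   r3, r1, r2  regs=(0,8,12,12,14)
  step pc=1: xori  r2, r3, 7  regs=(0,8,11,12,14)
  step pc=2: nor  r2, r3, r2  regs=(0,8,65520,12,14)
  step pc=3: beq  r0, r4, L10  cond=F  regs=(0,8,65520,12,14)
  step pc=4: or   r3, r4, r4  regs=(0,8,65520,14,14)
  step pc=5: and  r1, r0, r3  regs=(0,0,65520,14,14)
  step pc=6: sub  r3, r0, r2  regs=(0,0,65520,16,14)
  step pc=7: bne  r2, r3, L10  cond=T  regs=(0,0,65520,16,14)
  step pc=8: ori   r3, r3, 15  regs=(0,0,65520,31,14)
  step pc=10: sub  r1, r2, r1  regs=(0,65520,65520,31,14)

10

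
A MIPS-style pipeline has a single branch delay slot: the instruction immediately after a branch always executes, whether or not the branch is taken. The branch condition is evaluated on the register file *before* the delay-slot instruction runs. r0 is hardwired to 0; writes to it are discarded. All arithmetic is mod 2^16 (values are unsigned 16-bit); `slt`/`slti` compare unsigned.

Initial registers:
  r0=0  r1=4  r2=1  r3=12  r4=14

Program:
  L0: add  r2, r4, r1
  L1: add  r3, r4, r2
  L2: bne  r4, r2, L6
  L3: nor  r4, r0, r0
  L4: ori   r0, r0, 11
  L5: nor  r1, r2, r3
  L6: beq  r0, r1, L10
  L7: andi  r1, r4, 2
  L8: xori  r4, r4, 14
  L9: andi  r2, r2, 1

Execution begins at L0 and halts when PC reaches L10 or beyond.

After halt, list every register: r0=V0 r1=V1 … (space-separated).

PC=0  add  r2, r4, r1        | r0=0 r1=4 r2=18 r3=12 r4=14
PC=1  add  r3, r4, r2        | r0=0 r1=4 r2=18 r3=32 r4=14
PC=2  bne  r4, r2, L6        | r0=0 r1=4 r2=18 r3=32 r4=14  [TAKEN]
PC=3  nor  r4, r0, r0        | r0=0 r1=4 r2=18 r3=32 r4=65535
PC=6  beq  r0, r1, L10       | r0=0 r1=4 r2=18 r3=32 r4=65535  [not taken]
PC=7  andi  r1, r4, 2        | r0=0 r1=2 r2=18 r3=32 r4=65535
PC=8  xori  r4, r4, 14       | r0=0 r1=2 r2=18 r3=32 r4=65521
PC=9  andi  r2, r2, 1        | r0=0 r1=2 r2=0 r3=32 r4=65521

r0=0 r1=2 r2=0 r3=32 r4=65521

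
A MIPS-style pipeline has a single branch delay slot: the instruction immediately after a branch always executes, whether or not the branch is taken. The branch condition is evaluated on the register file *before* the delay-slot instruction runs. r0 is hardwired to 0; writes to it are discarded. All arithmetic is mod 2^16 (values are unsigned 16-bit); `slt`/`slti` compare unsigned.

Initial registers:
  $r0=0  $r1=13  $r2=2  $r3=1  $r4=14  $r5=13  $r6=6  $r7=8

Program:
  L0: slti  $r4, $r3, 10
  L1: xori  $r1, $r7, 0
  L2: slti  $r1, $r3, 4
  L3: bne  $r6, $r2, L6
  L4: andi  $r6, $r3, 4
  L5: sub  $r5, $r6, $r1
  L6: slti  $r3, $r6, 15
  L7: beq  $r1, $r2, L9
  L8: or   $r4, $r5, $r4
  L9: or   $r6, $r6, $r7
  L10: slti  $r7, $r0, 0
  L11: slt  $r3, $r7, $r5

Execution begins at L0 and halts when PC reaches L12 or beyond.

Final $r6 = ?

8

PC=0  slti  $r4, $r3, 10     | $r0=0 $r1=13 $r2=2 $r3=1 $r4=1 $r5=13 $r6=6 $r7=8
PC=1  xori  $r1, $r7, 0      | $r0=0 $r1=8 $r2=2 $r3=1 $r4=1 $r5=13 $r6=6 $r7=8
PC=2  slti  $r1, $r3, 4      | $r0=0 $r1=1 $r2=2 $r3=1 $r4=1 $r5=13 $r6=6 $r7=8
PC=3  bne  $r6, $r2, L6      | $r0=0 $r1=1 $r2=2 $r3=1 $r4=1 $r5=13 $r6=6 $r7=8  [TAKEN]
PC=4  andi  $r6, $r3, 4      | $r0=0 $r1=1 $r2=2 $r3=1 $r4=1 $r5=13 $r6=0 $r7=8
PC=6  slti  $r3, $r6, 15     | $r0=0 $r1=1 $r2=2 $r3=1 $r4=1 $r5=13 $r6=0 $r7=8
PC=7  beq  $r1, $r2, L9      | $r0=0 $r1=1 $r2=2 $r3=1 $r4=1 $r5=13 $r6=0 $r7=8  [not taken]
PC=8  or   $r4, $r5, $r4     | $r0=0 $r1=1 $r2=2 $r3=1 $r4=13 $r5=13 $r6=0 $r7=8
PC=9  or   $r6, $r6, $r7     | $r0=0 $r1=1 $r2=2 $r3=1 $r4=13 $r5=13 $r6=8 $r7=8
PC=10 slti  $r7, $r0, 0      | $r0=0 $r1=1 $r2=2 $r3=1 $r4=13 $r5=13 $r6=8 $r7=0
PC=11 slt  $r3, $r7, $r5     | $r0=0 $r1=1 $r2=2 $r3=1 $r4=13 $r5=13 $r6=8 $r7=0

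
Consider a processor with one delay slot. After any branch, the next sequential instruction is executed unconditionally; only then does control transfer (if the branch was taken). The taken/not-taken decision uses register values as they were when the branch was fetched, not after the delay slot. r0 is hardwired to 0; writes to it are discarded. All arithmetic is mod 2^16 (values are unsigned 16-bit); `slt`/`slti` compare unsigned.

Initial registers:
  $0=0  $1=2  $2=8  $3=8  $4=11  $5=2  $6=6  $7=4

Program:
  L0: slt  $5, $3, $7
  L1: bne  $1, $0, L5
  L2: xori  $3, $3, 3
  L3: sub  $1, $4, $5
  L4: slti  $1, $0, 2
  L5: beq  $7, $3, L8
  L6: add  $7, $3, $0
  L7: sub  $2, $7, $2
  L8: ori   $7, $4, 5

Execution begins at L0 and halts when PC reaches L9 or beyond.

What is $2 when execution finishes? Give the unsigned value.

#0 slt  $5, $3, $7 ; 0/2/8/8/11/0/6/4
#1 bne  $1, $0, L5 ; 0/2/8/8/11/0/6/4 ; →target
#2 xori  $3, $3, 3 ; 0/2/8/11/11/0/6/4
#5 beq  $7, $3, L8 ; 0/2/8/11/11/0/6/4 ; →fallthru
#6 add  $7, $3, $0 ; 0/2/8/11/11/0/6/11
#7 sub  $2, $7, $2 ; 0/2/3/11/11/0/6/11
#8 ori   $7, $4, 5 ; 0/2/3/11/11/0/6/15

3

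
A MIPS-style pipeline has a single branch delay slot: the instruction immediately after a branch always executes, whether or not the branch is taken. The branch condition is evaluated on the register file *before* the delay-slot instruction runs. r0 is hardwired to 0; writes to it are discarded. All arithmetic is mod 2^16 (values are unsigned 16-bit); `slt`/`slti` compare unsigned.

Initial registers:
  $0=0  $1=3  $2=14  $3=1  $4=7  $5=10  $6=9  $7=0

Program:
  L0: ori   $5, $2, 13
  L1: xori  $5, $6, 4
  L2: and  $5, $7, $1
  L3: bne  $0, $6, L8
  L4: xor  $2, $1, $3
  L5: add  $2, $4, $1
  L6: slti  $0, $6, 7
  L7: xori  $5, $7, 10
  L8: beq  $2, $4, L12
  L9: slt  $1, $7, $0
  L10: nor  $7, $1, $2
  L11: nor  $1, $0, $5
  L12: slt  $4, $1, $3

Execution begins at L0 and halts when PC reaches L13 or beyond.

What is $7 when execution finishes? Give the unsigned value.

65533

  step pc=0: ori   $5, $2, 13  regs=(0,3,14,1,7,15,9,0)
  step pc=1: xori  $5, $6, 4  regs=(0,3,14,1,7,13,9,0)
  step pc=2: and  $5, $7, $1  regs=(0,3,14,1,7,0,9,0)
  step pc=3: bne  $0, $6, L8  cond=T  regs=(0,3,14,1,7,0,9,0)
  step pc=4: xor  $2, $1, $3  regs=(0,3,2,1,7,0,9,0)
  step pc=8: beq  $2, $4, L12  cond=F  regs=(0,3,2,1,7,0,9,0)
  step pc=9: slt  $1, $7, $0  regs=(0,0,2,1,7,0,9,0)
  step pc=10: nor  $7, $1, $2  regs=(0,0,2,1,7,0,9,65533)
  step pc=11: nor  $1, $0, $5  regs=(0,65535,2,1,7,0,9,65533)
  step pc=12: slt  $4, $1, $3  regs=(0,65535,2,1,0,0,9,65533)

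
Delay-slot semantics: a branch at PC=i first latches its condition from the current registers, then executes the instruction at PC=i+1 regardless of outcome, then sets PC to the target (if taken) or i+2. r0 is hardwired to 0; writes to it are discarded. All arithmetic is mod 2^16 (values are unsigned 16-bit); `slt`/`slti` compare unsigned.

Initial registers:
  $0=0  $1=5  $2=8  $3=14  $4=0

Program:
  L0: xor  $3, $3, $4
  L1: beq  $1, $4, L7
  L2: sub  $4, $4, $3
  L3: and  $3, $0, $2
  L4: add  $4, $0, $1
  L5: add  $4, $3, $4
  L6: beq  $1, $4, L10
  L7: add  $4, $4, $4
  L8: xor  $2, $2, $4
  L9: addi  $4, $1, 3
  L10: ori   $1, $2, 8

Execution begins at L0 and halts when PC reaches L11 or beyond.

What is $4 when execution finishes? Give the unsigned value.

10

[0] xor  $3, $3, $4  →  {$0:0, $1:5, $2:8, $3:14, $4:0}
[1] beq  $1, $4, L7  →  {$0:0, $1:5, $2:8, $3:14, $4:0}  ⟨branch fallthrough⟩
[2] sub  $4, $4, $3  →  {$0:0, $1:5, $2:8, $3:14, $4:65522}
[3] and  $3, $0, $2  →  {$0:0, $1:5, $2:8, $3:0, $4:65522}
[4] add  $4, $0, $1  →  {$0:0, $1:5, $2:8, $3:0, $4:5}
[5] add  $4, $3, $4  →  {$0:0, $1:5, $2:8, $3:0, $4:5}
[6] beq  $1, $4, L10  →  {$0:0, $1:5, $2:8, $3:0, $4:5}  ⟨branch taken⟩
[7] add  $4, $4, $4  →  {$0:0, $1:5, $2:8, $3:0, $4:10}
[10] ori   $1, $2, 8  →  {$0:0, $1:8, $2:8, $3:0, $4:10}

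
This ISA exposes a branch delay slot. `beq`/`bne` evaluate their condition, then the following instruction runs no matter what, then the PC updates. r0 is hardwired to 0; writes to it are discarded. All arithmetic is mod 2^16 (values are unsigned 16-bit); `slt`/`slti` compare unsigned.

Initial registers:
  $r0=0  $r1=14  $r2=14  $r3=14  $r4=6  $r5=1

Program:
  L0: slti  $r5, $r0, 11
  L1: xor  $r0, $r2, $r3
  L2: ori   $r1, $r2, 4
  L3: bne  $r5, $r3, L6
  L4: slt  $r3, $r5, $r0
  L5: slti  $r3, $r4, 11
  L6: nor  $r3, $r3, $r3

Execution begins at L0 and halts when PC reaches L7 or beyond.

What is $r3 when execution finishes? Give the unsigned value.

65535

  step pc=0: slti  $r5, $r0, 11  regs=(0,14,14,14,6,1)
  step pc=1: xor  $r0, $r2, $r3  regs=(0,14,14,14,6,1)
  step pc=2: ori   $r1, $r2, 4  regs=(0,14,14,14,6,1)
  step pc=3: bne  $r5, $r3, L6  cond=T  regs=(0,14,14,14,6,1)
  step pc=4: slt  $r3, $r5, $r0  regs=(0,14,14,0,6,1)
  step pc=6: nor  $r3, $r3, $r3  regs=(0,14,14,65535,6,1)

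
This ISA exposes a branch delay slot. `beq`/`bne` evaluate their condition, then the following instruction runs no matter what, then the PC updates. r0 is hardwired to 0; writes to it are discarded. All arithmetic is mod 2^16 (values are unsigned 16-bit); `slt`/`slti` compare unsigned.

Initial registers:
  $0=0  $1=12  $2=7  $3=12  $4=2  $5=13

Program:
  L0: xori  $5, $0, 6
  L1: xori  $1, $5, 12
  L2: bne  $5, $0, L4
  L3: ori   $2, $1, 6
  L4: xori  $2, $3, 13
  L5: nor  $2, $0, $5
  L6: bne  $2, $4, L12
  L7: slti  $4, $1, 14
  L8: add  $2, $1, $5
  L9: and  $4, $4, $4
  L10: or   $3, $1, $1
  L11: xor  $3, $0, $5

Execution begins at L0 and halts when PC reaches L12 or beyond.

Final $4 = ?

  step pc=0: xori  $5, $0, 6  regs=(0,12,7,12,2,6)
  step pc=1: xori  $1, $5, 12  regs=(0,10,7,12,2,6)
  step pc=2: bne  $5, $0, L4  cond=T  regs=(0,10,7,12,2,6)
  step pc=3: ori   $2, $1, 6  regs=(0,10,14,12,2,6)
  step pc=4: xori  $2, $3, 13  regs=(0,10,1,12,2,6)
  step pc=5: nor  $2, $0, $5  regs=(0,10,65529,12,2,6)
  step pc=6: bne  $2, $4, L12  cond=T  regs=(0,10,65529,12,2,6)
  step pc=7: slti  $4, $1, 14  regs=(0,10,65529,12,1,6)

1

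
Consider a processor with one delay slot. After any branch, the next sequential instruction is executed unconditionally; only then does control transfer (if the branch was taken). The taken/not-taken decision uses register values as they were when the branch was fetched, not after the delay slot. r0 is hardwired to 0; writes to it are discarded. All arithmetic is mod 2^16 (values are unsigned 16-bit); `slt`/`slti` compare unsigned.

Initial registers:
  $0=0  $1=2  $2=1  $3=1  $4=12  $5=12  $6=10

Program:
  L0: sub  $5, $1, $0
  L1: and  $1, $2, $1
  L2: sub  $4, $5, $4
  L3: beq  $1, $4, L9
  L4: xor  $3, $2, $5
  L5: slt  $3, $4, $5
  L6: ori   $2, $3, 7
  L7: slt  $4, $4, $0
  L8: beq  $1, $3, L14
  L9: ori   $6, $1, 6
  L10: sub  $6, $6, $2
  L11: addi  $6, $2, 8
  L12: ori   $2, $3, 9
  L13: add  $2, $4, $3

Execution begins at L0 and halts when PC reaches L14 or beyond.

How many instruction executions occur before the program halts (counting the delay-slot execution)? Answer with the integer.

10

[0] sub  $5, $1, $0  →  {$0:0, $1:2, $2:1, $3:1, $4:12, $5:2, $6:10}
[1] and  $1, $2, $1  →  {$0:0, $1:0, $2:1, $3:1, $4:12, $5:2, $6:10}
[2] sub  $4, $5, $4  →  {$0:0, $1:0, $2:1, $3:1, $4:65526, $5:2, $6:10}
[3] beq  $1, $4, L9  →  {$0:0, $1:0, $2:1, $3:1, $4:65526, $5:2, $6:10}  ⟨branch fallthrough⟩
[4] xor  $3, $2, $5  →  {$0:0, $1:0, $2:1, $3:3, $4:65526, $5:2, $6:10}
[5] slt  $3, $4, $5  →  {$0:0, $1:0, $2:1, $3:0, $4:65526, $5:2, $6:10}
[6] ori   $2, $3, 7  →  {$0:0, $1:0, $2:7, $3:0, $4:65526, $5:2, $6:10}
[7] slt  $4, $4, $0  →  {$0:0, $1:0, $2:7, $3:0, $4:0, $5:2, $6:10}
[8] beq  $1, $3, L14  →  {$0:0, $1:0, $2:7, $3:0, $4:0, $5:2, $6:10}  ⟨branch taken⟩
[9] ori   $6, $1, 6  →  {$0:0, $1:0, $2:7, $3:0, $4:0, $5:2, $6:6}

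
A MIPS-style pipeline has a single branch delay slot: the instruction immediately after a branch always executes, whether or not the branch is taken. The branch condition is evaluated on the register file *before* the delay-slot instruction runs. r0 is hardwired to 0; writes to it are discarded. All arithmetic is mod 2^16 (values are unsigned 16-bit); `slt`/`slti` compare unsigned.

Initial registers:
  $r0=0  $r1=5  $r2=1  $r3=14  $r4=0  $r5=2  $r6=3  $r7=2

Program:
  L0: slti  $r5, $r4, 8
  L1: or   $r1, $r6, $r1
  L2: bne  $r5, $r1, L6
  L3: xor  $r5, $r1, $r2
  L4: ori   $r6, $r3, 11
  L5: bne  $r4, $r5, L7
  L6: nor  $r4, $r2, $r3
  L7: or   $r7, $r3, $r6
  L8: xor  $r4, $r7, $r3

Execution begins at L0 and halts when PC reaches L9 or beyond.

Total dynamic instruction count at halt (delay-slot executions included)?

[0] slti  $r5, $r4, 8  →  {$r0:0, $r1:5, $r2:1, $r3:14, $r4:0, $r5:1, $r6:3, $r7:2}
[1] or   $r1, $r6, $r1  →  {$r0:0, $r1:7, $r2:1, $r3:14, $r4:0, $r5:1, $r6:3, $r7:2}
[2] bne  $r5, $r1, L6  →  {$r0:0, $r1:7, $r2:1, $r3:14, $r4:0, $r5:1, $r6:3, $r7:2}  ⟨branch taken⟩
[3] xor  $r5, $r1, $r2  →  {$r0:0, $r1:7, $r2:1, $r3:14, $r4:0, $r5:6, $r6:3, $r7:2}
[6] nor  $r4, $r2, $r3  →  {$r0:0, $r1:7, $r2:1, $r3:14, $r4:65520, $r5:6, $r6:3, $r7:2}
[7] or   $r7, $r3, $r6  →  {$r0:0, $r1:7, $r2:1, $r3:14, $r4:65520, $r5:6, $r6:3, $r7:15}
[8] xor  $r4, $r7, $r3  →  {$r0:0, $r1:7, $r2:1, $r3:14, $r4:1, $r5:6, $r6:3, $r7:15}

7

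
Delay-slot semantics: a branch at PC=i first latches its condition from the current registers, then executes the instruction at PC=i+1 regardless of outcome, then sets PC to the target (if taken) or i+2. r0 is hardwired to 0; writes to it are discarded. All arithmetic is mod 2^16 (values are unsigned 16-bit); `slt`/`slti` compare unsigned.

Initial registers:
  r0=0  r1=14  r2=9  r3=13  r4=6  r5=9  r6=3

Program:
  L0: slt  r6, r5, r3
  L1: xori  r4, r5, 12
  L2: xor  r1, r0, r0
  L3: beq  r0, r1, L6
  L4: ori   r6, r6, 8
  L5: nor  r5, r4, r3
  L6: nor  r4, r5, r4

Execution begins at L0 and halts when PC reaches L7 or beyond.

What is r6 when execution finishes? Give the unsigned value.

9

#0 slt  r6, r5, r3 ; 0/14/9/13/6/9/1
#1 xori  r4, r5, 12 ; 0/14/9/13/5/9/1
#2 xor  r1, r0, r0 ; 0/0/9/13/5/9/1
#3 beq  r0, r1, L6 ; 0/0/9/13/5/9/1 ; →target
#4 ori   r6, r6, 8 ; 0/0/9/13/5/9/9
#6 nor  r4, r5, r4 ; 0/0/9/13/65522/9/9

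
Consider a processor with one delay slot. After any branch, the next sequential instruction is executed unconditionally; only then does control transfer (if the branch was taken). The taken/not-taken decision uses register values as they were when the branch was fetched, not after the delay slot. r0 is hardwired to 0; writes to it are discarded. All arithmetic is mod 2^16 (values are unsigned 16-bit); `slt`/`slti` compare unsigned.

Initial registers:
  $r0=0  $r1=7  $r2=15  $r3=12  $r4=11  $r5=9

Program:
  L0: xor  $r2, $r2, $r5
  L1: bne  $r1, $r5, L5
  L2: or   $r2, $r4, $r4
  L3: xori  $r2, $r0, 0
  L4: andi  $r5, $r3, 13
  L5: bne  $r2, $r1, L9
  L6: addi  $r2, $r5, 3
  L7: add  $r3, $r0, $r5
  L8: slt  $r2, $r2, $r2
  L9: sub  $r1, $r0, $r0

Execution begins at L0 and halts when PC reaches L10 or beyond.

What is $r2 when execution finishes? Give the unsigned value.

#0 xor  $r2, $r2, $r5 ; 0/7/6/12/11/9
#1 bne  $r1, $r5, L5 ; 0/7/6/12/11/9 ; →target
#2 or   $r2, $r4, $r4 ; 0/7/11/12/11/9
#5 bne  $r2, $r1, L9 ; 0/7/11/12/11/9 ; →target
#6 addi  $r2, $r5, 3 ; 0/7/12/12/11/9
#9 sub  $r1, $r0, $r0 ; 0/0/12/12/11/9

12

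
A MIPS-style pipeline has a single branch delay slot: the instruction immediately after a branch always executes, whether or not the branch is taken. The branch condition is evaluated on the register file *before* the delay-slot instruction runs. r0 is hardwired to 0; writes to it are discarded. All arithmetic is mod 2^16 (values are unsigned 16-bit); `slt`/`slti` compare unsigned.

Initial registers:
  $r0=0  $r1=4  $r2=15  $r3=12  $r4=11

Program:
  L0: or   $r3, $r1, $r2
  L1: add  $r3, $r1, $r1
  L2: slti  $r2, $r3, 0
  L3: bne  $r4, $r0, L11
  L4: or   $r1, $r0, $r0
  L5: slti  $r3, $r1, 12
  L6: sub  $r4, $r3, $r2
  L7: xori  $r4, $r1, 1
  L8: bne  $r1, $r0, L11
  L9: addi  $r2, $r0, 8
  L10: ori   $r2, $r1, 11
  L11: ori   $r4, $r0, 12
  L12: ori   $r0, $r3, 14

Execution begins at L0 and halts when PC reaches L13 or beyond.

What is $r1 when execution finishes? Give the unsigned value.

0

PC=0  or   $r3, $r1, $r2     | $r0=0 $r1=4 $r2=15 $r3=15 $r4=11
PC=1  add  $r3, $r1, $r1     | $r0=0 $r1=4 $r2=15 $r3=8 $r4=11
PC=2  slti  $r2, $r3, 0      | $r0=0 $r1=4 $r2=0 $r3=8 $r4=11
PC=3  bne  $r4, $r0, L11     | $r0=0 $r1=4 $r2=0 $r3=8 $r4=11  [TAKEN]
PC=4  or   $r1, $r0, $r0     | $r0=0 $r1=0 $r2=0 $r3=8 $r4=11
PC=11 ori   $r4, $r0, 12     | $r0=0 $r1=0 $r2=0 $r3=8 $r4=12
PC=12 ori   $r0, $r3, 14     | $r0=0 $r1=0 $r2=0 $r3=8 $r4=12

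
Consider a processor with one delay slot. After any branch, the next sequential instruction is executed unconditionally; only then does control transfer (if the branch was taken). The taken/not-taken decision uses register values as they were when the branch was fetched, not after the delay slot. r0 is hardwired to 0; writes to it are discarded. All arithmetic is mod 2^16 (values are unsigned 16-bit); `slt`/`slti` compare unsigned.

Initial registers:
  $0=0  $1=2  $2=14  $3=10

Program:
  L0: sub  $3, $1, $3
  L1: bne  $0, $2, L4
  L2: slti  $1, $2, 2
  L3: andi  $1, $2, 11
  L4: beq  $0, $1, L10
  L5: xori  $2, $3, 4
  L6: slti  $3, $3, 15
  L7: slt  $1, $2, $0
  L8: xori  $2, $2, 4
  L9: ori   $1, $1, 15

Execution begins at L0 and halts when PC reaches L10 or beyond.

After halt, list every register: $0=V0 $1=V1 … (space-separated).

$0=0 $1=0 $2=65532 $3=65528

PC=0  sub  $3, $1, $3        | $0=0 $1=2 $2=14 $3=65528
PC=1  bne  $0, $2, L4        | $0=0 $1=2 $2=14 $3=65528  [TAKEN]
PC=2  slti  $1, $2, 2        | $0=0 $1=0 $2=14 $3=65528
PC=4  beq  $0, $1, L10       | $0=0 $1=0 $2=14 $3=65528  [TAKEN]
PC=5  xori  $2, $3, 4        | $0=0 $1=0 $2=65532 $3=65528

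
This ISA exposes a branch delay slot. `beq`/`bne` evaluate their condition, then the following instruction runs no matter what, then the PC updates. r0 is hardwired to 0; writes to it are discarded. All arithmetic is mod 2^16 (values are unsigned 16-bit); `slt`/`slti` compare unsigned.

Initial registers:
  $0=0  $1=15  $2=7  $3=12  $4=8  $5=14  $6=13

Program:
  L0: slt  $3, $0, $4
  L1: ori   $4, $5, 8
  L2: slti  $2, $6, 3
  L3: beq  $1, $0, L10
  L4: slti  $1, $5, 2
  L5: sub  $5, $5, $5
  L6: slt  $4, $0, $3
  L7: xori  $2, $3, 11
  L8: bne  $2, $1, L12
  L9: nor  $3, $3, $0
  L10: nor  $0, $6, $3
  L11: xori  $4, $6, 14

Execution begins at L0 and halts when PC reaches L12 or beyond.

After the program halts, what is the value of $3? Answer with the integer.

65534

  step pc=0: slt  $3, $0, $4  regs=(0,15,7,1,8,14,13)
  step pc=1: ori   $4, $5, 8  regs=(0,15,7,1,14,14,13)
  step pc=2: slti  $2, $6, 3  regs=(0,15,0,1,14,14,13)
  step pc=3: beq  $1, $0, L10  cond=F  regs=(0,15,0,1,14,14,13)
  step pc=4: slti  $1, $5, 2  regs=(0,0,0,1,14,14,13)
  step pc=5: sub  $5, $5, $5  regs=(0,0,0,1,14,0,13)
  step pc=6: slt  $4, $0, $3  regs=(0,0,0,1,1,0,13)
  step pc=7: xori  $2, $3, 11  regs=(0,0,10,1,1,0,13)
  step pc=8: bne  $2, $1, L12  cond=T  regs=(0,0,10,1,1,0,13)
  step pc=9: nor  $3, $3, $0  regs=(0,0,10,65534,1,0,13)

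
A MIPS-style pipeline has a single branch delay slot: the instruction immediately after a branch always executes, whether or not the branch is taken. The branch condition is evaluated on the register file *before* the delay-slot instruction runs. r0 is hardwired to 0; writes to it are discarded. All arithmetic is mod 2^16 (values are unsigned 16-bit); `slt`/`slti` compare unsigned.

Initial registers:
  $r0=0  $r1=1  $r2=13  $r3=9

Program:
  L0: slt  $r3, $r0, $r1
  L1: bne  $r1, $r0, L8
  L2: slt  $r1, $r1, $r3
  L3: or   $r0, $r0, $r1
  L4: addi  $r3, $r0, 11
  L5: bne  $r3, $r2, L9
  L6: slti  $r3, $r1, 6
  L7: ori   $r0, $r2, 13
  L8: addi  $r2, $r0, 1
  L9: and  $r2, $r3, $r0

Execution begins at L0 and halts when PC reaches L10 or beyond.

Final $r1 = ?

#0 slt  $r3, $r0, $r1 ; 0/1/13/1
#1 bne  $r1, $r0, L8 ; 0/1/13/1 ; →target
#2 slt  $r1, $r1, $r3 ; 0/0/13/1
#8 addi  $r2, $r0, 1 ; 0/0/1/1
#9 and  $r2, $r3, $r0 ; 0/0/0/1

0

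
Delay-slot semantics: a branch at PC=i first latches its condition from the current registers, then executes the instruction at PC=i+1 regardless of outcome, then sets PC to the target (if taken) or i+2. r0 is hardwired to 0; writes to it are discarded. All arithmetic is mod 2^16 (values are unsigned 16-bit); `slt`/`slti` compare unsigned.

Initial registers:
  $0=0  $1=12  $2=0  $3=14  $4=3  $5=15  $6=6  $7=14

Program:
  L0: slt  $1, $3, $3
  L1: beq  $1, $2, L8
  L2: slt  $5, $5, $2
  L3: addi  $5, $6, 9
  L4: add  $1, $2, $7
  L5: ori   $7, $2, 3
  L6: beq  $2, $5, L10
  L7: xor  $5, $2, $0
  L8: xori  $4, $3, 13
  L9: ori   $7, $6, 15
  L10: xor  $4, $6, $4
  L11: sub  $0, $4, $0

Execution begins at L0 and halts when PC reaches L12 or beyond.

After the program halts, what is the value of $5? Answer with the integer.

0

#0 slt  $1, $3, $3 ; 0/0/0/14/3/15/6/14
#1 beq  $1, $2, L8 ; 0/0/0/14/3/15/6/14 ; →target
#2 slt  $5, $5, $2 ; 0/0/0/14/3/0/6/14
#8 xori  $4, $3, 13 ; 0/0/0/14/3/0/6/14
#9 ori   $7, $6, 15 ; 0/0/0/14/3/0/6/15
#10 xor  $4, $6, $4 ; 0/0/0/14/5/0/6/15
#11 sub  $0, $4, $0 ; 0/0/0/14/5/0/6/15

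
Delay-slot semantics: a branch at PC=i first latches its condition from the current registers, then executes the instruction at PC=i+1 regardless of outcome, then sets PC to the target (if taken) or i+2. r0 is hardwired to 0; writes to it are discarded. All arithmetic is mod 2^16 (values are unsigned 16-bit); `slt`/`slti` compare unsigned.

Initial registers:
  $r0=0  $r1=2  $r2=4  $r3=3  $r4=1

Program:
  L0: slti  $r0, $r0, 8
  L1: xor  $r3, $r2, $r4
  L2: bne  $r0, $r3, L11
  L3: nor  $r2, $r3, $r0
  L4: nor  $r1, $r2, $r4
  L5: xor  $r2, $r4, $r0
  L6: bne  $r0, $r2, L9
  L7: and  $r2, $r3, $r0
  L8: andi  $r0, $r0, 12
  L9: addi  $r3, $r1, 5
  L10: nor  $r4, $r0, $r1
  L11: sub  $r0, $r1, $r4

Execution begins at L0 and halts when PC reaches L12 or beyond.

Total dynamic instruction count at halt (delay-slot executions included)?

#0 slti  $r0, $r0, 8 ; 0/2/4/3/1
#1 xor  $r3, $r2, $r4 ; 0/2/4/5/1
#2 bne  $r0, $r3, L11 ; 0/2/4/5/1 ; →target
#3 nor  $r2, $r3, $r0 ; 0/2/65530/5/1
#11 sub  $r0, $r1, $r4 ; 0/2/65530/5/1

5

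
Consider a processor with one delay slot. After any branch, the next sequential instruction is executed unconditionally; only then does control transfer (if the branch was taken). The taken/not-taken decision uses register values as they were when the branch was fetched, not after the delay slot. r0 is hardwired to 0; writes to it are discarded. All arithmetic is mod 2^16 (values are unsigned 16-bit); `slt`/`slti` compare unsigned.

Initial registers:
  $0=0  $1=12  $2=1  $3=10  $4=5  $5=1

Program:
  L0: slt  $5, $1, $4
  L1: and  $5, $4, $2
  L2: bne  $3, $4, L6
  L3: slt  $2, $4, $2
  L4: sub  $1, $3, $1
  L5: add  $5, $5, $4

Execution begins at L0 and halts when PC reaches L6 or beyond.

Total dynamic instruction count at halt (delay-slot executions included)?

  step pc=0: slt  $5, $1, $4  regs=(0,12,1,10,5,0)
  step pc=1: and  $5, $4, $2  regs=(0,12,1,10,5,1)
  step pc=2: bne  $3, $4, L6  cond=T  regs=(0,12,1,10,5,1)
  step pc=3: slt  $2, $4, $2  regs=(0,12,0,10,5,1)

4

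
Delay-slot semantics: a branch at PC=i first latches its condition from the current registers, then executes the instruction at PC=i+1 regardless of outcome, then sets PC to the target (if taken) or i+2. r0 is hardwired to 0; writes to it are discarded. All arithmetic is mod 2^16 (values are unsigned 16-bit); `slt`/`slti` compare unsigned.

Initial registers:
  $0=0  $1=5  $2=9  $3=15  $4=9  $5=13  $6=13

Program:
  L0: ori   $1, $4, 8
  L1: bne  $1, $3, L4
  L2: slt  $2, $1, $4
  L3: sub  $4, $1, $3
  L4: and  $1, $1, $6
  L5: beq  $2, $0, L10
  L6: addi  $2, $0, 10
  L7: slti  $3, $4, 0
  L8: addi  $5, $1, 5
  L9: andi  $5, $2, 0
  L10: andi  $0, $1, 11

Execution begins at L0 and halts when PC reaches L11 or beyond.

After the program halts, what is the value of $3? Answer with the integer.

15

#0 ori   $1, $4, 8 ; 0/9/9/15/9/13/13
#1 bne  $1, $3, L4 ; 0/9/9/15/9/13/13 ; →target
#2 slt  $2, $1, $4 ; 0/9/0/15/9/13/13
#4 and  $1, $1, $6 ; 0/9/0/15/9/13/13
#5 beq  $2, $0, L10 ; 0/9/0/15/9/13/13 ; →target
#6 addi  $2, $0, 10 ; 0/9/10/15/9/13/13
#10 andi  $0, $1, 11 ; 0/9/10/15/9/13/13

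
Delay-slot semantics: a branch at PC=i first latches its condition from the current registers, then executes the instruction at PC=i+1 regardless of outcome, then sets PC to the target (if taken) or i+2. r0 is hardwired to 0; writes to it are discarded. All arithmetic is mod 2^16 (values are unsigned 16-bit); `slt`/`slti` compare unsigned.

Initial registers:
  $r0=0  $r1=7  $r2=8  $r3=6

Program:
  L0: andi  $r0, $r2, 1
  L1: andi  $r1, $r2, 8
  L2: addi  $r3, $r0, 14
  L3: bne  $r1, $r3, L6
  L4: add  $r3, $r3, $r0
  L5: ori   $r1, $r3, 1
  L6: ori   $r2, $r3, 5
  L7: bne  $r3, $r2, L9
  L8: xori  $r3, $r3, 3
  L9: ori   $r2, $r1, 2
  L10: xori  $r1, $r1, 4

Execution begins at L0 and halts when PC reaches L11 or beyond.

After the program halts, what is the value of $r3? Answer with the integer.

[0] andi  $r0, $r2, 1  →  {$r0:0, $r1:7, $r2:8, $r3:6}
[1] andi  $r1, $r2, 8  →  {$r0:0, $r1:8, $r2:8, $r3:6}
[2] addi  $r3, $r0, 14  →  {$r0:0, $r1:8, $r2:8, $r3:14}
[3] bne  $r1, $r3, L6  →  {$r0:0, $r1:8, $r2:8, $r3:14}  ⟨branch taken⟩
[4] add  $r3, $r3, $r0  →  {$r0:0, $r1:8, $r2:8, $r3:14}
[6] ori   $r2, $r3, 5  →  {$r0:0, $r1:8, $r2:15, $r3:14}
[7] bne  $r3, $r2, L9  →  {$r0:0, $r1:8, $r2:15, $r3:14}  ⟨branch taken⟩
[8] xori  $r3, $r3, 3  →  {$r0:0, $r1:8, $r2:15, $r3:13}
[9] ori   $r2, $r1, 2  →  {$r0:0, $r1:8, $r2:10, $r3:13}
[10] xori  $r1, $r1, 4  →  {$r0:0, $r1:12, $r2:10, $r3:13}

13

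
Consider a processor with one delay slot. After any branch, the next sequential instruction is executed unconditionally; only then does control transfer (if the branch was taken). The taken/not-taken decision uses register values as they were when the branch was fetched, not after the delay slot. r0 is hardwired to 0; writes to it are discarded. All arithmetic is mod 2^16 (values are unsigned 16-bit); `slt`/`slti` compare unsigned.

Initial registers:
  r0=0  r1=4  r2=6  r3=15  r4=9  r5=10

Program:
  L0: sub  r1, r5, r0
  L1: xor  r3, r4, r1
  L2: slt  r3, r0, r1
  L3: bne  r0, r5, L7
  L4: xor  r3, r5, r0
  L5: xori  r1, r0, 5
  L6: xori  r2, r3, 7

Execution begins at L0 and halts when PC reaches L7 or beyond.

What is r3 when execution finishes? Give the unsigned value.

PC=0  sub  r1, r5, r0        | r0=0 r1=10 r2=6 r3=15 r4=9 r5=10
PC=1  xor  r3, r4, r1        | r0=0 r1=10 r2=6 r3=3 r4=9 r5=10
PC=2  slt  r3, r0, r1        | r0=0 r1=10 r2=6 r3=1 r4=9 r5=10
PC=3  bne  r0, r5, L7        | r0=0 r1=10 r2=6 r3=1 r4=9 r5=10  [TAKEN]
PC=4  xor  r3, r5, r0        | r0=0 r1=10 r2=6 r3=10 r4=9 r5=10

10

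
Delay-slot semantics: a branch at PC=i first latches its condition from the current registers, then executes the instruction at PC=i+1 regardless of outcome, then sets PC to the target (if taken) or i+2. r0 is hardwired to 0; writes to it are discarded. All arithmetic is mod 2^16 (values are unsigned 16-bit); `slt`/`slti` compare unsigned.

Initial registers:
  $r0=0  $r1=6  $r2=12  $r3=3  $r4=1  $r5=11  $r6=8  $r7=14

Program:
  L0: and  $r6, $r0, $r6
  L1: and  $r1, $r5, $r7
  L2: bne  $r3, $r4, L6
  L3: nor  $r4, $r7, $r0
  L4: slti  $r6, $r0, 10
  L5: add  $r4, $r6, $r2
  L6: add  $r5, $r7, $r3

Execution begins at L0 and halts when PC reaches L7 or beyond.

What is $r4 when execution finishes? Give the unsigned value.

65521

PC=0  and  $r6, $r0, $r6     | $r0=0 $r1=6 $r2=12 $r3=3 $r4=1 $r5=11 $r6=0 $r7=14
PC=1  and  $r1, $r5, $r7     | $r0=0 $r1=10 $r2=12 $r3=3 $r4=1 $r5=11 $r6=0 $r7=14
PC=2  bne  $r3, $r4, L6      | $r0=0 $r1=10 $r2=12 $r3=3 $r4=1 $r5=11 $r6=0 $r7=14  [TAKEN]
PC=3  nor  $r4, $r7, $r0     | $r0=0 $r1=10 $r2=12 $r3=3 $r4=65521 $r5=11 $r6=0 $r7=14
PC=6  add  $r5, $r7, $r3     | $r0=0 $r1=10 $r2=12 $r3=3 $r4=65521 $r5=17 $r6=0 $r7=14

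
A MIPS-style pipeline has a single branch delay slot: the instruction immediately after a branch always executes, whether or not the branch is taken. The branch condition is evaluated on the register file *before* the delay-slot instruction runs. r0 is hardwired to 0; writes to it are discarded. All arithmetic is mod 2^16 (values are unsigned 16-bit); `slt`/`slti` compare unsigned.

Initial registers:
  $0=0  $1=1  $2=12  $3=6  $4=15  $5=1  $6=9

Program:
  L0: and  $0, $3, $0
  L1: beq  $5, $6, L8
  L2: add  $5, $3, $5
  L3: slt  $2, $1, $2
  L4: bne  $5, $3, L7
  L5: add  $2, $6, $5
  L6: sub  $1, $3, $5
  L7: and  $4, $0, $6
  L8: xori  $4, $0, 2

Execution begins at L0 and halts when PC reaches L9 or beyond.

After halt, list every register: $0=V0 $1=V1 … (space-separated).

#0 and  $0, $3, $0 ; 0/1/12/6/15/1/9
#1 beq  $5, $6, L8 ; 0/1/12/6/15/1/9 ; →fallthru
#2 add  $5, $3, $5 ; 0/1/12/6/15/7/9
#3 slt  $2, $1, $2 ; 0/1/1/6/15/7/9
#4 bne  $5, $3, L7 ; 0/1/1/6/15/7/9 ; →target
#5 add  $2, $6, $5 ; 0/1/16/6/15/7/9
#7 and  $4, $0, $6 ; 0/1/16/6/0/7/9
#8 xori  $4, $0, 2 ; 0/1/16/6/2/7/9

$0=0 $1=1 $2=16 $3=6 $4=2 $5=7 $6=9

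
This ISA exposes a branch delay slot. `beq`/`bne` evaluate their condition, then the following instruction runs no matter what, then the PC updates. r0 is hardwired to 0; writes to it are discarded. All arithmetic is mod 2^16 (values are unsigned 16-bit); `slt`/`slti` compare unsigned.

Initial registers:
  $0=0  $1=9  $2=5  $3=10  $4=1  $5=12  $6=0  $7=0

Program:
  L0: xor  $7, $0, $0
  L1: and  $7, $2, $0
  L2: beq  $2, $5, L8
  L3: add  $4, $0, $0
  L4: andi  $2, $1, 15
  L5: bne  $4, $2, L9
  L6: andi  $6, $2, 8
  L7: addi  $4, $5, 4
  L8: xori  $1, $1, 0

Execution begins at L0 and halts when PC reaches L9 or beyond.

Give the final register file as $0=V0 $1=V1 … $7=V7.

  step pc=0: xor  $7, $0, $0  regs=(0,9,5,10,1,12,0,0)
  step pc=1: and  $7, $2, $0  regs=(0,9,5,10,1,12,0,0)
  step pc=2: beq  $2, $5, L8  cond=F  regs=(0,9,5,10,1,12,0,0)
  step pc=3: add  $4, $0, $0  regs=(0,9,5,10,0,12,0,0)
  step pc=4: andi  $2, $1, 15  regs=(0,9,9,10,0,12,0,0)
  step pc=5: bne  $4, $2, L9  cond=T  regs=(0,9,9,10,0,12,0,0)
  step pc=6: andi  $6, $2, 8  regs=(0,9,9,10,0,12,8,0)

$0=0 $1=9 $2=9 $3=10 $4=0 $5=12 $6=8 $7=0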